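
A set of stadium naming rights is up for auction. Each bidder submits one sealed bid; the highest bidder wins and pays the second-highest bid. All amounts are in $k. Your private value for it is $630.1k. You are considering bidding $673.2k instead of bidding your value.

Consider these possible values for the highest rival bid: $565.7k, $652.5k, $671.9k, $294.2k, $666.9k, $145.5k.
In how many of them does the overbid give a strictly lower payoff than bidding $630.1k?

3

The deviation hurts exactly when the highest competing bid lies strictly between $630.1k and $673.2k — overbidding then wins at a price above your value.
$565.7k: below both → same outcome either way.
$652.5k: inside the interval → strictly worse (loss $22.4k).
$671.9k: inside the interval → strictly worse (loss $41.8k).
$294.2k: below both → same outcome either way.
$666.9k: inside the interval → strictly worse (loss $36.8k).
$145.5k: below both → same outcome either way.
Count: 3.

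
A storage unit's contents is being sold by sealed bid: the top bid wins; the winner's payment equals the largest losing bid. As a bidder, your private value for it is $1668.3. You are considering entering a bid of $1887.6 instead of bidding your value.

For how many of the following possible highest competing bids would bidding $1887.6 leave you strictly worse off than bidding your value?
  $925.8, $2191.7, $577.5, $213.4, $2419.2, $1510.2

0

The deviation hurts exactly when the highest competing bid lies strictly between $1668.3 and $1887.6 — overbidding then wins at a price above your value.
$925.8: below both → same outcome either way.
$2191.7: above both → same outcome either way.
$577.5: below both → same outcome either way.
$213.4: below both → same outcome either way.
$2419.2: above both → same outcome either way.
$1510.2: below both → same outcome either way.
Count: 0.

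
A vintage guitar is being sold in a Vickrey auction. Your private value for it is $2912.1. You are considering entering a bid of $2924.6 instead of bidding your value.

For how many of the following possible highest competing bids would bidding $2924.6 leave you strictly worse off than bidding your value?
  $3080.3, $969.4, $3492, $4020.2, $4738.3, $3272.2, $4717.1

The deviation hurts exactly when the highest competing bid lies strictly between $2912.1 and $2924.6 — overbidding then wins at a price above your value.
$3080.3: above both → same outcome either way.
$969.4: below both → same outcome either way.
$3492: above both → same outcome either way.
$4020.2: above both → same outcome either way.
$4738.3: above both → same outcome either way.
$3272.2: above both → same outcome either way.
$4717.1: above both → same outcome either way.
Count: 0.

0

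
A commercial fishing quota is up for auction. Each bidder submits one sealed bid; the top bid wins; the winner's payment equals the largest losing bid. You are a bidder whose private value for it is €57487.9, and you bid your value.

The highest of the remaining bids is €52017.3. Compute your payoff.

Your bid €57487.9 exceeds the highest competing bid €52017.3, so you win.
In a second-price auction the winner pays the second-highest bid, €52017.3.
Payoff = value − price = €57487.9 − €52017.3 = €5470.6.

€5470.6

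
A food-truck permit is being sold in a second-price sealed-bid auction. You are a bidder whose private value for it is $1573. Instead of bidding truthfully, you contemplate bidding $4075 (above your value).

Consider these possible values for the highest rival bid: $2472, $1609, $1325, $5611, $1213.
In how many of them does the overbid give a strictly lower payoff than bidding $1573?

2

The deviation hurts exactly when the highest competing bid lies strictly between $1573 and $4075 — overbidding then wins at a price above your value.
$2472: inside the interval → strictly worse (loss $899).
$1609: inside the interval → strictly worse (loss $36).
$1325: below both → same outcome either way.
$5611: above both → same outcome either way.
$1213: below both → same outcome either way.
Count: 2.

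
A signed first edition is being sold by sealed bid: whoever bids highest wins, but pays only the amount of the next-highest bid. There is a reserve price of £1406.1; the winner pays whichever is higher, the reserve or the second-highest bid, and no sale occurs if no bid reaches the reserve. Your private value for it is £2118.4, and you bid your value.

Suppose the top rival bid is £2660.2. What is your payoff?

£0

Your bid £2118.4 is below the highest competing bid £2660.2, so you lose. Payoff £0.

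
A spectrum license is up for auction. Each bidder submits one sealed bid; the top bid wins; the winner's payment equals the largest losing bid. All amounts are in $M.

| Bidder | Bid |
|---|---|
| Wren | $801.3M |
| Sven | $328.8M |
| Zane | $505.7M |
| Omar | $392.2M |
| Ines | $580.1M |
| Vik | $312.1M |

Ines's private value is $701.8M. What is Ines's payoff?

$0M

Highest bid: Wren at $801.3M, so Wren wins.
Second-highest bid: Ines at $580.1M — that is the price the winner pays.
Ines did not win, so Ines pays nothing and receives nothing: payoff $0M.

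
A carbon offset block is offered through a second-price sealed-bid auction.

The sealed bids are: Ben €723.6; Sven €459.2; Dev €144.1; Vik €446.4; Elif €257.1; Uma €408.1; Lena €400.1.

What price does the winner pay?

€459.2

Highest bid: Ben at €723.6, so Ben wins.
Second-highest bid: Sven at €459.2 — that is the price the winner pays.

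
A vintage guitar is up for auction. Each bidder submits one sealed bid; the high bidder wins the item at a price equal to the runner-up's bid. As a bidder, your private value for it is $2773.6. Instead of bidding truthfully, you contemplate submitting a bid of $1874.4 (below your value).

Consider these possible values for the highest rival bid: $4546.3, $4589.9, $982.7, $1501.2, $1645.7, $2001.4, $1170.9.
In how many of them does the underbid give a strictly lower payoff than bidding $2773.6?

The deviation hurts exactly when the highest competing bid lies strictly between $1874.4 and $2773.6 — underbidding then forfeits a profitable win.
$4546.3: above both → same outcome either way.
$4589.9: above both → same outcome either way.
$982.7: below both → same outcome either way.
$1501.2: below both → same outcome either way.
$1645.7: below both → same outcome either way.
$2001.4: inside the interval → strictly worse (loss $772.2).
$1170.9: below both → same outcome either way.
Count: 1.

1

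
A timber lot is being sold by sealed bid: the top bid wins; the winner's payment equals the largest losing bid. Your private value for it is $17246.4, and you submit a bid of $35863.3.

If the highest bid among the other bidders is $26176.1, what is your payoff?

Your bid $35863.3 exceeds the highest competing bid $26176.1, so you win.
In a second-price auction the winner pays the second-highest bid, $26176.1.
Payoff = value − price = $17246.4 − $26176.1 = −$8929.7.

−$8929.7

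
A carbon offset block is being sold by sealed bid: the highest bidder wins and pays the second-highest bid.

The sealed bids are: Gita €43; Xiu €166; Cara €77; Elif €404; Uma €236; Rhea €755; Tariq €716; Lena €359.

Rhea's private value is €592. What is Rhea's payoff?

Highest bid: Rhea at €755, so Rhea wins.
Second-highest bid: Tariq at €716 — that is the price the winner pays.
Rhea's payoff = value − price = €592 − €716 = −€124.

−€124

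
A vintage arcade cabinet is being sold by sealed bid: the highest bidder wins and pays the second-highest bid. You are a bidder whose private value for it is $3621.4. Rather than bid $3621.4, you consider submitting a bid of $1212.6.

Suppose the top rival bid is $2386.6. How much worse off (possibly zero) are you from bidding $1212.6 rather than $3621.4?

Bidding your value $3621.4: you win (since $3621.4 > $2386.6) and pay $2386.6. Payoff $1234.8.
Bidding $1212.6: you lose. Payoff $0.
The competing bid $2386.6 lies between your shaded bid and your value, so underbidding forfeits an item you could have won at a profitable price.
Loss from deviating = $1234.8 − ($0) = $1234.8.

$1234.8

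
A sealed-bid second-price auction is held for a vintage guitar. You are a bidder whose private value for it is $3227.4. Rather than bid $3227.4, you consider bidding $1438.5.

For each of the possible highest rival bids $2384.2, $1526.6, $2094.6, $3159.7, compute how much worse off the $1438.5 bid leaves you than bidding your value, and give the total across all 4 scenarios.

The deviation costs you only when the competing bid falls strictly between $1438.5 and $3227.4; elsewhere both bids give the same outcome.
$2384.2: truthful payoff $843.2, deviation payoff $0 → loss $843.2.
$1526.6: truthful payoff $1700.8, deviation payoff $0 → loss $1700.8.
$2094.6: truthful payoff $1132.8, deviation payoff $0 → loss $1132.8.
$3159.7: truthful payoff $67.7, deviation payoff $0 → loss $67.7.
Total loss = $843.2 + $1700.8 + $1132.8 + $67.7 = $3744.5.
Truthful bidding weakly dominates here: raising your bid can only win items priced above your value, and lowering it can only forfeit items priced below.

$3744.5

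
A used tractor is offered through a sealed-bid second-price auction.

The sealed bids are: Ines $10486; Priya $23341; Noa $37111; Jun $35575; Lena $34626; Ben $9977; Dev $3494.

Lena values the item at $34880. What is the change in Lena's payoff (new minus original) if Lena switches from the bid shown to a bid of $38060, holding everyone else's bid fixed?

−$2231

The highest bid among the other bidders is $37111; Lena's bid doesn't change that.
Original bid $34626: Lena is not highest (top rival bid is $37111); payoff $0.
Alternative bid $38060: Lena is highest, pays the top rival bid $37111; payoff $34880 − $37111 = −$2231.
Change in payoff = −$2231 − ($0) = −$2231.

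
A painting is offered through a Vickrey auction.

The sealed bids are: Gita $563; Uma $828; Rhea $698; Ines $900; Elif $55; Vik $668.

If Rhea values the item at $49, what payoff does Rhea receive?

Highest bid: Ines at $900, so Ines wins.
Second-highest bid: Uma at $828 — that is the price the winner pays.
Rhea did not win, so Rhea pays nothing and receives nothing: payoff $0.

$0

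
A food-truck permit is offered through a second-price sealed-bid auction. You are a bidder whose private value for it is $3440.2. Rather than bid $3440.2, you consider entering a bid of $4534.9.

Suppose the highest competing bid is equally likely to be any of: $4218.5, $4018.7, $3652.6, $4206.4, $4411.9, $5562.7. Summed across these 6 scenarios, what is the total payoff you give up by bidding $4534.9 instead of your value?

The deviation costs you only when the competing bid falls strictly between $3440.2 and $4534.9; elsewhere both bids give the same outcome.
$4218.5: truthful payoff $0, deviation payoff −$778.3 → loss $778.3.
$4018.7: truthful payoff $0, deviation payoff −$578.5 → loss $578.5.
$3652.6: truthful payoff $0, deviation payoff −$212.4 → loss $212.4.
$4206.4: truthful payoff $0, deviation payoff −$766.2 → loss $766.2.
$4411.9: truthful payoff $0, deviation payoff −$971.7 → loss $971.7.
$5562.7: outcomes coincide → loss $0.
Total loss = $778.3 + $578.5 + $212.4 + $766.2 + $971.7 = $3307.1.

$3307.1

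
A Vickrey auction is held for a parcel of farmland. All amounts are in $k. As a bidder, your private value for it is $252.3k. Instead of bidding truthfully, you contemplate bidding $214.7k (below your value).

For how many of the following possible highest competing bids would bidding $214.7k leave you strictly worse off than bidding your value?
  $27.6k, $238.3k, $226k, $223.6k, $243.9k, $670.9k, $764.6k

4

The deviation hurts exactly when the highest competing bid lies strictly between $214.7k and $252.3k — underbidding then forfeits a profitable win.
$27.6k: below both → same outcome either way.
$238.3k: inside the interval → strictly worse (loss $14k).
$226k: inside the interval → strictly worse (loss $26.3k).
$223.6k: inside the interval → strictly worse (loss $28.7k).
$243.9k: inside the interval → strictly worse (loss $8.4k).
$670.9k: above both → same outcome either way.
$764.6k: above both → same outcome either way.
Count: 4.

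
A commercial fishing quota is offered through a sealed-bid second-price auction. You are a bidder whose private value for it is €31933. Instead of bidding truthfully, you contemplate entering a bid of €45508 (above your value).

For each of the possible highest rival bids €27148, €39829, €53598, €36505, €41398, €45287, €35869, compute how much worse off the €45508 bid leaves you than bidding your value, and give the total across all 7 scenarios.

The deviation costs you only when the competing bid falls strictly between €31933 and €45508; elsewhere both bids give the same outcome.
€27148: outcomes coincide → loss €0.
€39829: truthful payoff €0, deviation payoff −€7896 → loss €7896.
€53598: outcomes coincide → loss €0.
€36505: truthful payoff €0, deviation payoff −€4572 → loss €4572.
€41398: truthful payoff €0, deviation payoff −€9465 → loss €9465.
€45287: truthful payoff €0, deviation payoff −€13354 → loss €13354.
€35869: truthful payoff €0, deviation payoff −€3936 → loss €3936.
Total loss = €7896 + €4572 + €9465 + €13354 + €3936 = €39223.

€39223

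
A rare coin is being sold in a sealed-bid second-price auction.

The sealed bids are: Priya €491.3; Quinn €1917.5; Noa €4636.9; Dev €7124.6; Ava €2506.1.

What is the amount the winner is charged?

Highest bid: Dev at €7124.6, so Dev wins.
Second-highest bid: Noa at €4636.9 — that is the price the winner pays.

€4636.9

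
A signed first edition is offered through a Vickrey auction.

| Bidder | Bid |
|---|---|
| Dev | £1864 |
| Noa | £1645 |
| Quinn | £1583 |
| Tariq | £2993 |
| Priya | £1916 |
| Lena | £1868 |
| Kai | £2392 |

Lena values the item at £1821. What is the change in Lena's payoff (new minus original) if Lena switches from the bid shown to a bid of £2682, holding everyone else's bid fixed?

The highest bid among the other bidders is £2993; Lena's bid doesn't change that.
Original bid £1868: Lena is not highest (top rival bid is £2993); payoff £0.
Alternative bid £2682: Lena is not highest (top rival bid is £2993); payoff £0.
Change in payoff = £0 − (£0) = £0.

£0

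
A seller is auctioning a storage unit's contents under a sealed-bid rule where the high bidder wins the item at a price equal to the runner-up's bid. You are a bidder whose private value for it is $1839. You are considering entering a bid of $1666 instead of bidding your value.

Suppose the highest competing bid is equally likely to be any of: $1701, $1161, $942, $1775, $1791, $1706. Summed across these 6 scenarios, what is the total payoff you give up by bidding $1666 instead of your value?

The deviation costs you only when the competing bid falls strictly between $1666 and $1839; elsewhere both bids give the same outcome.
$1701: truthful payoff $138, deviation payoff $0 → loss $138.
$1161: outcomes coincide → loss $0.
$942: outcomes coincide → loss $0.
$1775: truthful payoff $64, deviation payoff $0 → loss $64.
$1791: truthful payoff $48, deviation payoff $0 → loss $48.
$1706: truthful payoff $133, deviation payoff $0 → loss $133.
Total loss = $138 + $64 + $48 + $133 = $383.
Because the price is fixed by the runner-up's bid, deviating from your value can only change a good outcome into a bad one — never the reverse.

$383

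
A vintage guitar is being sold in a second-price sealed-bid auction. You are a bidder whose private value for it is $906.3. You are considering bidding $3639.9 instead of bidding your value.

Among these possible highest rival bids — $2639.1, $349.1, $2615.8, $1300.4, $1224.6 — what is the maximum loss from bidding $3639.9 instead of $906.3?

$2639.1: truthful gives $0, deviation gives −$1732.8 → loss $1732.8.
$349.1: same outcome either way → loss $0.
$2615.8: truthful gives $0, deviation gives −$1709.5 → loss $1709.5.
$1300.4: truthful gives $0, deviation gives −$394.1 → loss $394.1.
$1224.6: truthful gives $0, deviation gives −$318.3 → loss $318.3.
Maximum loss: $1732.8.

$1732.8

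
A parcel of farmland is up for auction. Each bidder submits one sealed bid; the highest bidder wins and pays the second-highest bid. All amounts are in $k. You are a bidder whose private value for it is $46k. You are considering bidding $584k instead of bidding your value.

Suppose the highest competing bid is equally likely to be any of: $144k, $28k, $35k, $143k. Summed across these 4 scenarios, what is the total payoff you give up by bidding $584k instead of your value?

The deviation costs you only when the competing bid falls strictly between $46k and $584k; elsewhere both bids give the same outcome.
$144k: truthful payoff $0k, deviation payoff −$98k → loss $98k.
$28k: outcomes coincide → loss $0k.
$35k: outcomes coincide → loss $0k.
$143k: truthful payoff $0k, deviation payoff −$97k → loss $97k.
Total loss = $98k + $97k = $195k.
In a second-price auction your bid sets only whether you win, not what you pay, so bidding your true value is weakly dominant.

$195k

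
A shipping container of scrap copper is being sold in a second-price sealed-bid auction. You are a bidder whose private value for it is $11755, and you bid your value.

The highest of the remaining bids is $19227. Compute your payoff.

Your bid $11755 is below the highest competing bid $19227, so you lose.
A losing bidder pays nothing and receives nothing: payoff = $0.

$0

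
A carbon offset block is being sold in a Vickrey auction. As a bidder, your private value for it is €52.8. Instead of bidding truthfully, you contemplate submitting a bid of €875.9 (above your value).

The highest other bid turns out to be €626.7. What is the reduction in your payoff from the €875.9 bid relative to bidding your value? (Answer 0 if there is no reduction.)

Bidding your value €52.8: you lose (since €52.8 < €626.7). Payoff €0.
Bidding €875.9: you win and pay €626.7. Payoff €52.8 − €626.7 = −€573.9.
The competing bid €626.7 lies between your value and your inflated bid, so overbidding wins an item priced above your value.
Loss from deviating = €0 − (−€573.9) = €573.9.

€573.9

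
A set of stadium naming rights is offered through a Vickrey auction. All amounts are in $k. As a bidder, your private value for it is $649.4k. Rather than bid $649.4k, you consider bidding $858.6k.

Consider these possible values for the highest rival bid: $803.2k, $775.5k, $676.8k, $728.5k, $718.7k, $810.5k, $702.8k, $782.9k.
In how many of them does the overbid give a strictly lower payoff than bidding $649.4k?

8

The deviation hurts exactly when the highest competing bid lies strictly between $649.4k and $858.6k — overbidding then wins at a price above your value.
$803.2k: inside the interval → strictly worse (loss $153.8k).
$775.5k: inside the interval → strictly worse (loss $126.1k).
$676.8k: inside the interval → strictly worse (loss $27.4k).
$728.5k: inside the interval → strictly worse (loss $79.1k).
$718.7k: inside the interval → strictly worse (loss $69.3k).
$810.5k: inside the interval → strictly worse (loss $161.1k).
$702.8k: inside the interval → strictly worse (loss $53.4k).
$782.9k: inside the interval → strictly worse (loss $133.5k).
Count: 8.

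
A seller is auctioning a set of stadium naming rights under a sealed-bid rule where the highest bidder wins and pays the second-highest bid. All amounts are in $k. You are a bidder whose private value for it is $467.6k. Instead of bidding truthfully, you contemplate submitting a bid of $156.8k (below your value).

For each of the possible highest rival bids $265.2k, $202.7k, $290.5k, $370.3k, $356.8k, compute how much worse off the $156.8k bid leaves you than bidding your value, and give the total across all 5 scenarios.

$852.5k

The deviation costs you only when the competing bid falls strictly between $156.8k and $467.6k; elsewhere both bids give the same outcome.
$265.2k: truthful payoff $202.4k, deviation payoff $0k → loss $202.4k.
$202.7k: truthful payoff $264.9k, deviation payoff $0k → loss $264.9k.
$290.5k: truthful payoff $177.1k, deviation payoff $0k → loss $177.1k.
$370.3k: truthful payoff $97.3k, deviation payoff $0k → loss $97.3k.
$356.8k: truthful payoff $110.8k, deviation payoff $0k → loss $110.8k.
Total loss = $202.4k + $264.9k + $177.1k + $97.3k + $110.8k = $852.5k.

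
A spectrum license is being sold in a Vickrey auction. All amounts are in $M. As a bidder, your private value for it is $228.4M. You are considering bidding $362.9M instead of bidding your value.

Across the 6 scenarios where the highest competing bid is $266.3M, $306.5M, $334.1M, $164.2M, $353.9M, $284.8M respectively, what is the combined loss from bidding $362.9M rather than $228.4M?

$403.6M

The deviation costs you only when the competing bid falls strictly between $228.4M and $362.9M; elsewhere both bids give the same outcome.
$266.3M: truthful payoff $0M, deviation payoff −$37.9M → loss $37.9M.
$306.5M: truthful payoff $0M, deviation payoff −$78.1M → loss $78.1M.
$334.1M: truthful payoff $0M, deviation payoff −$105.7M → loss $105.7M.
$164.2M: outcomes coincide → loss $0M.
$353.9M: truthful payoff $0M, deviation payoff −$125.5M → loss $125.5M.
$284.8M: truthful payoff $0M, deviation payoff −$56.4M → loss $56.4M.
Total loss = $37.9M + $78.1M + $105.7M + $125.5M + $56.4M = $403.6M.
In a second-price auction your bid sets only whether you win, not what you pay, so bidding your true value is weakly dominant.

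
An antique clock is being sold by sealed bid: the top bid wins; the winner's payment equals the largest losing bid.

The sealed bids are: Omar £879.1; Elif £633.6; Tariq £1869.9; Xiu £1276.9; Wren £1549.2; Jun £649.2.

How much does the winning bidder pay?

Highest bid: Tariq at £1869.9, so Tariq wins.
Second-highest bid: Wren at £1549.2 — that is the price the winner pays.

£1549.2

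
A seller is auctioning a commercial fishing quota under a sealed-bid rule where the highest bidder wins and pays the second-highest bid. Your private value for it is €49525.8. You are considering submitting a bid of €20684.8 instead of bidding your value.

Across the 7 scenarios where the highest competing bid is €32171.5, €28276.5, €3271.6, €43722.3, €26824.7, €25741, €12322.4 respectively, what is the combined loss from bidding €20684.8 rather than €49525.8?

The deviation costs you only when the competing bid falls strictly between €20684.8 and €49525.8; elsewhere both bids give the same outcome.
€32171.5: truthful payoff €17354.3, deviation payoff €0 → loss €17354.3.
€28276.5: truthful payoff €21249.3, deviation payoff €0 → loss €21249.3.
€3271.6: outcomes coincide → loss €0.
€43722.3: truthful payoff €5803.5, deviation payoff €0 → loss €5803.5.
€26824.7: truthful payoff €22701.1, deviation payoff €0 → loss €22701.1.
€25741: truthful payoff €23784.8, deviation payoff €0 → loss €23784.8.
€12322.4: outcomes coincide → loss €0.
Total loss = €17354.3 + €21249.3 + €5803.5 + €22701.1 + €23784.8 = €90893.

€90893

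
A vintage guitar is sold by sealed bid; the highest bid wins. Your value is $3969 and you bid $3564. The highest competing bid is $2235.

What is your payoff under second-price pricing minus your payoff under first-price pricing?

You have the highest bid, so you win under either rule.
Second-price: pay $2235 → payoff $1734.
First-price: pay your own bid $3564 → payoff $405.
Difference = $1734 − ($405) = $1329.

$1329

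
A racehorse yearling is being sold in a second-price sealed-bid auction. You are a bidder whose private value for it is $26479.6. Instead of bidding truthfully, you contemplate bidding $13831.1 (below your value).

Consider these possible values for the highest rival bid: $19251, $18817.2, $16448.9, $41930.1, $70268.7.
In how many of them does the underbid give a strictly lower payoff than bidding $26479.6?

The deviation hurts exactly when the highest competing bid lies strictly between $13831.1 and $26479.6 — underbidding then forfeits a profitable win.
$19251: inside the interval → strictly worse (loss $7228.6).
$18817.2: inside the interval → strictly worse (loss $7662.4).
$16448.9: inside the interval → strictly worse (loss $10030.7).
$41930.1: above both → same outcome either way.
$70268.7: above both → same outcome either way.
Count: 3.

3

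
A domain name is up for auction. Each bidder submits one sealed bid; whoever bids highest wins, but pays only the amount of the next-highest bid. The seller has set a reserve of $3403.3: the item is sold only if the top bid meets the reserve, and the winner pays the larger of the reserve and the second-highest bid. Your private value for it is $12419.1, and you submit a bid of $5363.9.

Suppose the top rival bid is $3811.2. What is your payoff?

$8607.9

Your bid $5363.9 is the highest and exceeds the reserve.
Price = max(second-highest bid, reserve) = max($3811.2, $3403.3) = $3811.2.
Payoff = $12419.1 − $3811.2 = $8607.9.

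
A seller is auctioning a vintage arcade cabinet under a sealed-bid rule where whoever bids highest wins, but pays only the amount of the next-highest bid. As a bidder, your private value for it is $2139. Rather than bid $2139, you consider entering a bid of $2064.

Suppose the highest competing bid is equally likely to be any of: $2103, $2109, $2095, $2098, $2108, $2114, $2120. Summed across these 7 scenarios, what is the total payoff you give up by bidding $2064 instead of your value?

$226

The deviation costs you only when the competing bid falls strictly between $2064 and $2139; elsewhere both bids give the same outcome.
$2103: truthful payoff $36, deviation payoff $0 → loss $36.
$2109: truthful payoff $30, deviation payoff $0 → loss $30.
$2095: truthful payoff $44, deviation payoff $0 → loss $44.
$2098: truthful payoff $41, deviation payoff $0 → loss $41.
$2108: truthful payoff $31, deviation payoff $0 → loss $31.
$2114: truthful payoff $25, deviation payoff $0 → loss $25.
$2120: truthful payoff $19, deviation payoff $0 → loss $19.
Total loss = $36 + $30 + $44 + $41 + $31 + $25 + $19 = $226.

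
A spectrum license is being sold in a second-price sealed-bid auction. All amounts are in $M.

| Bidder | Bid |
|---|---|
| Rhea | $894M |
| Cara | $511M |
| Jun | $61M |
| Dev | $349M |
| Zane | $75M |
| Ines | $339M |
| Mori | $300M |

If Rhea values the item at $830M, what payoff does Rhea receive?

Highest bid: Rhea at $894M, so Rhea wins.
Second-highest bid: Cara at $511M — that is the price the winner pays.
Rhea's payoff = value − price = $830M − $511M = $319M.

$319M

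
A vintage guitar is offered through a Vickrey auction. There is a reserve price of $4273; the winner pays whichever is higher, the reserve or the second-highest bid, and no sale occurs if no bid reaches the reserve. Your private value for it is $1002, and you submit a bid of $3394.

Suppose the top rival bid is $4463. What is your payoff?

$0

Your bid $3394 is below the highest competing bid $4463, so you lose. Payoff $0.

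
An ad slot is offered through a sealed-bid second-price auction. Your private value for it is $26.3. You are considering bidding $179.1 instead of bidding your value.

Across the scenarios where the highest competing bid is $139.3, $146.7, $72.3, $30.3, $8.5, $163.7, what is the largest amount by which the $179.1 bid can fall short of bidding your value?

$139.3: truthful gives $0, deviation gives −$113 → loss $113.
$146.7: truthful gives $0, deviation gives −$120.4 → loss $120.4.
$72.3: truthful gives $0, deviation gives −$46 → loss $46.
$30.3: truthful gives $0, deviation gives −$4 → loss $4.
$8.5: same outcome either way → loss $0.
$163.7: truthful gives $0, deviation gives −$137.4 → loss $137.4.
Maximum loss: $137.4.

$137.4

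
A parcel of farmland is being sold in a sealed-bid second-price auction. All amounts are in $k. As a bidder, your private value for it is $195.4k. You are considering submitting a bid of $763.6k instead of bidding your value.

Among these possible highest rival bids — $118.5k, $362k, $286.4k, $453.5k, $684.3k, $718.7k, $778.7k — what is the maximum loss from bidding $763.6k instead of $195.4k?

$523.3k

$118.5k: same outcome either way → loss $0k.
$362k: truthful gives $0k, deviation gives −$166.6k → loss $166.6k.
$286.4k: truthful gives $0k, deviation gives −$91k → loss $91k.
$453.5k: truthful gives $0k, deviation gives −$258.1k → loss $258.1k.
$684.3k: truthful gives $0k, deviation gives −$488.9k → loss $488.9k.
$718.7k: truthful gives $0k, deviation gives −$523.3k → loss $523.3k.
$778.7k: same outcome either way → loss $0k.
Maximum loss: $523.3k.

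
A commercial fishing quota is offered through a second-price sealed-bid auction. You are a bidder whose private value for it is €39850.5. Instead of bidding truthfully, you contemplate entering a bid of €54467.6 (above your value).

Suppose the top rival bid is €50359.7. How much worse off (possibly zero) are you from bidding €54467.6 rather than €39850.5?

Bidding your value €39850.5: you lose (since €39850.5 < €50359.7). Payoff €0.
Bidding €54467.6: you win and pay €50359.7. Payoff €39850.5 − €50359.7 = −€10509.2.
The competing bid €50359.7 lies between your value and your inflated bid, so overbidding wins an item priced above your value.
Loss from deviating = €0 − (−€10509.2) = €10509.2.
In a second-price auction your bid sets only whether you win, not what you pay, so bidding your true value is weakly dominant.

€10509.2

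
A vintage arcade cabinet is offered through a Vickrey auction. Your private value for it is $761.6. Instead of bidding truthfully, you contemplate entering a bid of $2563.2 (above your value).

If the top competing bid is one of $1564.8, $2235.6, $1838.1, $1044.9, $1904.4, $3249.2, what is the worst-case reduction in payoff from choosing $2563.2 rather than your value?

$1474

$1564.8: truthful gives $0, deviation gives −$803.2 → loss $803.2.
$2235.6: truthful gives $0, deviation gives −$1474 → loss $1474.
$1838.1: truthful gives $0, deviation gives −$1076.5 → loss $1076.5.
$1044.9: truthful gives $0, deviation gives −$283.3 → loss $283.3.
$1904.4: truthful gives $0, deviation gives −$1142.8 → loss $1142.8.
$3249.2: same outcome either way → loss $0.
Maximum loss: $1474.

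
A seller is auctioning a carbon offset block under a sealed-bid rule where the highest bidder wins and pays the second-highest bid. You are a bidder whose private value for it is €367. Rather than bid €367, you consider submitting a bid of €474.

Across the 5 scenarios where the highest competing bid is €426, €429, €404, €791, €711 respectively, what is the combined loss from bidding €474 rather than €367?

The deviation costs you only when the competing bid falls strictly between €367 and €474; elsewhere both bids give the same outcome.
€426: truthful payoff €0, deviation payoff −€59 → loss €59.
€429: truthful payoff €0, deviation payoff −€62 → loss €62.
€404: truthful payoff €0, deviation payoff −€37 → loss €37.
€791: outcomes coincide → loss €0.
€711: outcomes coincide → loss €0.
Total loss = €59 + €62 + €37 = €158.

€158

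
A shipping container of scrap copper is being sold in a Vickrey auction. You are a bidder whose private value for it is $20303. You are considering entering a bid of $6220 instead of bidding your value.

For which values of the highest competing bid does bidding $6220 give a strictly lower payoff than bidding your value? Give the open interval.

($6220, $20303)

If the competing bid is below $6220, both bids win at the same price — no difference.
If it is above $20303, both bids lose — no difference.
If it lies strictly between $6220 and $20303, bidding your value wins at a price below your value (positive payoff) while bidding $6220 loses (payoff 0).
So the deviation strictly hurts on the open interval ($6220, $20303).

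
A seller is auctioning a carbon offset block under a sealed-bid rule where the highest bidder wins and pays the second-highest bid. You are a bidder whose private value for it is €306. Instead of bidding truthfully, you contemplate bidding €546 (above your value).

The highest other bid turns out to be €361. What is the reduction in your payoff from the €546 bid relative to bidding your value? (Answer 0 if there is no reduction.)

Bidding your value €306: you lose (since €306 < €361). Payoff €0.
Bidding €546: you win and pay €361. Payoff €306 − €361 = −€55.
The competing bid €361 lies between your value and your inflated bid, so overbidding wins an item priced above your value.
Loss from deviating = €0 − (−€55) = €55.

€55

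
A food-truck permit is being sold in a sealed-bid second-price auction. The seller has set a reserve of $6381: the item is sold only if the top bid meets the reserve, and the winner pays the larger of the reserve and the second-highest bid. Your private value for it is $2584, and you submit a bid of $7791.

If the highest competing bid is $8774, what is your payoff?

$0

Your bid $7791 is below the highest competing bid $8774, so you lose. Payoff $0.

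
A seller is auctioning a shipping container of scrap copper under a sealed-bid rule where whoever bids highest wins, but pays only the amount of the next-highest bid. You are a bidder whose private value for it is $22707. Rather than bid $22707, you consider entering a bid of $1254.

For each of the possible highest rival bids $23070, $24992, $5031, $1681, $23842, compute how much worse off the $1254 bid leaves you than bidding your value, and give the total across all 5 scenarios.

The deviation costs you only when the competing bid falls strictly between $1254 and $22707; elsewhere both bids give the same outcome.
$23070: outcomes coincide → loss $0.
$24992: outcomes coincide → loss $0.
$5031: truthful payoff $17676, deviation payoff $0 → loss $17676.
$1681: truthful payoff $21026, deviation payoff $0 → loss $21026.
$23842: outcomes coincide → loss $0.
Total loss = $17676 + $21026 = $38702.

$38702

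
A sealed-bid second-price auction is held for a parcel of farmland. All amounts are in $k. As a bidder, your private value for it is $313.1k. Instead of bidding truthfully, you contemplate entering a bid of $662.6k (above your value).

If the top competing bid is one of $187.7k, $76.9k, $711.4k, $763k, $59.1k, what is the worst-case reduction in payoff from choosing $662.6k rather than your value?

$0k

$187.7k: same outcome either way → loss $0k.
$76.9k: same outcome either way → loss $0k.
$711.4k: same outcome either way → loss $0k.
$763k: same outcome either way → loss $0k.
$59.1k: same outcome either way → loss $0k.
Maximum loss: $0k.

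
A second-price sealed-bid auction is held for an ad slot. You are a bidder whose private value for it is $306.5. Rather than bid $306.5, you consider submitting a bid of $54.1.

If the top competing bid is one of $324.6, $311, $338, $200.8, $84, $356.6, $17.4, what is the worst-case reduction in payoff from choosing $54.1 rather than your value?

$222.5

$324.6: same outcome either way → loss $0.
$311: same outcome either way → loss $0.
$338: same outcome either way → loss $0.
$200.8: truthful gives $105.7, deviation gives $0 → loss $105.7.
$84: truthful gives $222.5, deviation gives $0 → loss $222.5.
$356.6: same outcome either way → loss $0.
$17.4: same outcome either way → loss $0.
Maximum loss: $222.5.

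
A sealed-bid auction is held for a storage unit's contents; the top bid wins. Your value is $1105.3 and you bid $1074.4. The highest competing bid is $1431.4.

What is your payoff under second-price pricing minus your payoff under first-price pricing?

Your bid $1074.4 is below $1431.4, so you lose under either rule.
Payoff is $0 in both cases; difference = $0.

$0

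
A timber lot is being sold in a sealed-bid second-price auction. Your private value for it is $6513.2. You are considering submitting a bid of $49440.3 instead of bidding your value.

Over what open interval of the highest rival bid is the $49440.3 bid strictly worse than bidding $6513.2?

If the competing bid is below $6513.2, both bids win at the same price — no difference.
If it is above $49440.3, both bids lose — no difference.
If it lies strictly between $6513.2 and $49440.3, bidding your value loses (payoff 0) while bidding $49440.3 wins at a price above your value (payoff negative).
So the deviation strictly hurts on the open interval ($6513.2, $49440.3).

($6513.2, $49440.3)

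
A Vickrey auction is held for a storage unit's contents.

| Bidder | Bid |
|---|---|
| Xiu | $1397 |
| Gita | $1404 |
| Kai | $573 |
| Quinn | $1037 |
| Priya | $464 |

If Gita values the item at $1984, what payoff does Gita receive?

Highest bid: Gita at $1404, so Gita wins.
Second-highest bid: Xiu at $1397 — that is the price the winner pays.
Gita's payoff = value − price = $1984 − $1397 = $587.

$587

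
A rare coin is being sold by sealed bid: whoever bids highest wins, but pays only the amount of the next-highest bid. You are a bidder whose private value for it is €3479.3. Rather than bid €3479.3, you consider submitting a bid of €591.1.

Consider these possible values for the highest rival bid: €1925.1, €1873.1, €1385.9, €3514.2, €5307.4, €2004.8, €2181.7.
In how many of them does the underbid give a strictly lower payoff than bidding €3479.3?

The deviation hurts exactly when the highest competing bid lies strictly between €591.1 and €3479.3 — underbidding then forfeits a profitable win.
€1925.1: inside the interval → strictly worse (loss €1554.2).
€1873.1: inside the interval → strictly worse (loss €1606.2).
€1385.9: inside the interval → strictly worse (loss €2093.4).
€3514.2: above both → same outcome either way.
€5307.4: above both → same outcome either way.
€2004.8: inside the interval → strictly worse (loss €1474.5).
€2181.7: inside the interval → strictly worse (loss €1297.6).
Count: 5.

5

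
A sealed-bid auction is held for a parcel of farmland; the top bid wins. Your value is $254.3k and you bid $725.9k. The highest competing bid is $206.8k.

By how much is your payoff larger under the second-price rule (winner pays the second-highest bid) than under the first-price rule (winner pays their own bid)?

You have the highest bid, so you win under either rule.
Second-price: pay $206.8k → payoff $47.5k.
First-price: pay your own bid $725.9k → payoff −$471.6k.
Difference = $47.5k − (−$471.6k) = $519.1k.

$519.1k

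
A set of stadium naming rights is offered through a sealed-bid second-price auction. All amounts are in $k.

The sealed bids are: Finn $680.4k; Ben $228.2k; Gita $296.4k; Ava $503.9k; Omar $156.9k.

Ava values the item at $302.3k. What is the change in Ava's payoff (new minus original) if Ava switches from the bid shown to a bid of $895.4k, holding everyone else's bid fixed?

The highest bid among the other bidders is $680.4k; Ava's bid doesn't change that.
Original bid $503.9k: Ava is not highest (top rival bid is $680.4k); payoff $0k.
Alternative bid $895.4k: Ava is highest, pays the top rival bid $680.4k; payoff $302.3k − $680.4k = −$378.1k.
Change in payoff = −$378.1k − ($0k) = −$378.1k.

−$378.1k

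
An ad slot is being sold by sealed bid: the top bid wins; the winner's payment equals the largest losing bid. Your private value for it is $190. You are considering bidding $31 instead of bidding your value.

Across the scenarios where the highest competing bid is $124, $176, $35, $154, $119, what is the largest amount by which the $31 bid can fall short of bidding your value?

$155

$124: truthful gives $66, deviation gives $0 → loss $66.
$176: truthful gives $14, deviation gives $0 → loss $14.
$35: truthful gives $155, deviation gives $0 → loss $155.
$154: truthful gives $36, deviation gives $0 → loss $36.
$119: truthful gives $71, deviation gives $0 → loss $71.
Maximum loss: $155.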